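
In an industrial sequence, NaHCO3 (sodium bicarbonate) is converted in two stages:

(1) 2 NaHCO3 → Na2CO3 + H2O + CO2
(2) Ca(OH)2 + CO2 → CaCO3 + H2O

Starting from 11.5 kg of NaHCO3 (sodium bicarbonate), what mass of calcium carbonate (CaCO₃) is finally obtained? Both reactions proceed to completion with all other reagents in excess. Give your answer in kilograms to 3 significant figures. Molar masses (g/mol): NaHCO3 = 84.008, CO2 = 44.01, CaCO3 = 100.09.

11.5 kg = 11500 g.
n(NaHCO3) = 11500 / 84.008 = 136.9 mol.
Step 1 gives a 2:1 ratio of NaHCO3 to CO2, so n(CO2) = 68.45 mol.
In step 2 the CO2:CaCO3 ratio is 1:1, so n(CaCO3) = 68.45 mol.
Mass of CaCO3 = 68.45 × 100.09 = 6851 g = 6.85 kg.

6.85 kg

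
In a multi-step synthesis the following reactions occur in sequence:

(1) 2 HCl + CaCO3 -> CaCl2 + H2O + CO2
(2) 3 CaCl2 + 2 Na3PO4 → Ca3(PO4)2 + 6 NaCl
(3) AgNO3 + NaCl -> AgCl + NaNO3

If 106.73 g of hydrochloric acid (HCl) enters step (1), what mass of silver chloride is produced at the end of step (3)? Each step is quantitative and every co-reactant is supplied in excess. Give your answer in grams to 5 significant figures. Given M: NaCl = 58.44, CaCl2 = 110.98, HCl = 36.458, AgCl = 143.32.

419.57 g

n(HCl) = 106.73 / 36.458 = 2.92748 mol.
Reaction (1): HCl→CaCl2 ratio 2:1 ⇒ n(CaCl2) = 1.46374 mol.
Reaction (2): CaCl2→NaCl ratio 3:6 ⇒ n(NaCl) = 2.92748 mol.
Reaction (3): NaCl→AgCl ratio 1:1 ⇒ n(AgCl) = 2.92748 mol.
Mass of AgCl = 2.92748 × 143.32 = 419.566 g.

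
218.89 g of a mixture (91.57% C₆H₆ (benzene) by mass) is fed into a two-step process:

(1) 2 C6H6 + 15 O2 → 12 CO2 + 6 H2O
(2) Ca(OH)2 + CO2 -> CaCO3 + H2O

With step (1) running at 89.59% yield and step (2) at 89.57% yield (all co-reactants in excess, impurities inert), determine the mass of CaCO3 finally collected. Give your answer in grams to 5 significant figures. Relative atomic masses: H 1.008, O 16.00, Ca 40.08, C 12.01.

1236.7 g

Pure C6H6 = 218.89 × 0.9157 = 200.438 g.
M(C6H6) = 6(12.01) + 6(1.008) = 78.108 g/mol.
M(CaCO3) = 40.08 + 12.01 + 3(16.00) = 100.09 g/mol.
n(C6H6) = 200.438 / 78.108 = 2.56616 mol.
Step 1 (C6H6:CO2 = 2:12): theoretical n(CO2) = 15.3970 mol; at 89.59% yield, n(CO2) = 13.7941 mol.
Step 2 (CO2:CaCO3 = 1:1): theoretical n(CaCO3) = 13.7941 mol, so theoretical mass = 13.7941 × 100.09 = 1380.65 g.
At 89.57% yield, actual mass of CaCO3 = 1380.65 × 0.8957 = 1236.65 g.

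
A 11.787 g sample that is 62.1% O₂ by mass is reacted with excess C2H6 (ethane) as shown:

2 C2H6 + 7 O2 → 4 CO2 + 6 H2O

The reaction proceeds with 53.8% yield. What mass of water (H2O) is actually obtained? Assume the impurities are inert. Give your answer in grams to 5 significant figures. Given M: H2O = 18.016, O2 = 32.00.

Pure O2 available = 11.787 g × 0.621 = 7.31973 g.
n(O2) = 7.31973 g / 32.00 g/mol = 0.228741 mol.
From the equation the O2:H2O mole ratio is 7:6, so n(H2O) = 0.228741 × 6/7 = 0.196064 mol.
Mass of H2O = 0.196064 mol × 18.016 g/mol = 3.53229 g.
Actual mass collected = 3.53229 g × 0.538 = 1.90037 g.

1.9004 g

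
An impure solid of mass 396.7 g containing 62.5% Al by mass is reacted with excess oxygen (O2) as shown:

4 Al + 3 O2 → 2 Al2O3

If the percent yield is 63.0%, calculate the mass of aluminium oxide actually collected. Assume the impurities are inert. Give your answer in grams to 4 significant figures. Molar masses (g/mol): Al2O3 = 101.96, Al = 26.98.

Pure Al available = 396.7 g × 0.625 = 247.94 g.
n(Al) = 247.94 g / 26.98 g/mol = 9.1897 mol.
From the equation the Al:Al2O3 mole ratio is 4:2, so n(Al2O3) = 9.1897 × 2/4 = 4.5948 mol.
Mass of Al2O3 = 4.5948 mol × 101.96 g/mol = 468.49 g.
Actual mass collected = 468.49 g × 0.630 = 295.15 g.

295.1 g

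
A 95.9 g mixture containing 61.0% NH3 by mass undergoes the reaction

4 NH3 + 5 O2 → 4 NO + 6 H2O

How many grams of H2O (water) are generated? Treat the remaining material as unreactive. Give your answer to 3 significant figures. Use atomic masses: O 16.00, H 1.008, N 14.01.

92.8 g

Mass of pure NH3 = 95.9 g × 0.610 = 58.50 g.
M(NH3) = 14.01 + 3(1.008) = 17.034 g/mol.
M(H2O) = 2(1.008) + 16.00 = 18.016 g/mol.
n(NH3) = 58.50 g / 17.034 g/mol = 3.434 mol.
From the equation the NH3:H2O mole ratio is 4:6, so n(H2O) = 3.434 × 6/4 = 5.151 mol.
Mass of H2O = 5.151 mol × 18.016 g/mol = 92.81 g.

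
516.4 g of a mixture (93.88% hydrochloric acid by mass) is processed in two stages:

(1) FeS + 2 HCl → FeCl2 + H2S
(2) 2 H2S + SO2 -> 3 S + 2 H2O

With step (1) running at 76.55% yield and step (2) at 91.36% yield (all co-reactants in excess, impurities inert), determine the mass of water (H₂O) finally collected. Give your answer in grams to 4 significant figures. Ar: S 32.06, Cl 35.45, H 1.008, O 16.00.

Pure HCl = 516.4 × 0.9388 = 484.80 g.
M(HCl) = 1.008 + 35.45 = 36.458 g/mol.
M(H2O) = 2(1.008) + 16.00 = 18.016 g/mol.
n(HCl) = 484.80 / 36.458 = 13.297 mol.
Step 1 (HCl:H2S = 2:1): theoretical n(H2S) = 6.6487 mol; at 76.55% yield, n(H2S) = 5.0896 mol.
Step 2 (H2S:H2O = 2:2): theoretical n(H2O) = 5.0896 mol, so theoretical mass = 5.0896 × 18.016 = 91.694 g.
At 91.36% yield, actual mass of H2O = 91.694 × 0.9136 = 83.771 g.

83.77 g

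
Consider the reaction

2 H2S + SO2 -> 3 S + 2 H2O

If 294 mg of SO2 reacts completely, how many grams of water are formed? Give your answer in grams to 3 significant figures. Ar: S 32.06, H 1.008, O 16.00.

0.165 g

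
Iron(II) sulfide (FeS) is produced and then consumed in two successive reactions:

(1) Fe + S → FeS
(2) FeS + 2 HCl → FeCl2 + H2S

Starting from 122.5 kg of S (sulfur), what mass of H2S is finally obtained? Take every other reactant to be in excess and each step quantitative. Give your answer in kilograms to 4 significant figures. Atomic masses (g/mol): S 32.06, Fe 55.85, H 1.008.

M(S) = 32.06 g/mol.
M(H2S) = 2(1.008) + 32.06 = 34.076 g/mol.
122.5 kg = 122500 g.
n(S) = 122500 / 32.06 = 3821.0 mol.
Step 1 gives a 1:1 ratio of S to FeS, so n(FeS) = 3821.0 mol.
In step 2 the FeS:H2S ratio is 1:1, so n(H2S) = 3821.0 mol.
Mass of H2S = 3821.0 × 34.076 = 130200 g = 130.2 kg.

130.2 kg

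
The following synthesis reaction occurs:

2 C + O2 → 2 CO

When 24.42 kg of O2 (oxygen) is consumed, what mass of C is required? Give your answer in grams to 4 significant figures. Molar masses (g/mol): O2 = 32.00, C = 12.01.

Convert: 24.42 kg = 24420 g.
n(O2) = 24420 g / 32.00 g/mol = 763.12 mol.
From the equation the O2:C mole ratio is 1:2, so n(C) = 763.12 × 2/1 = 1526.2 mol.
Mass of C = 1526.2 mol × 12.01 g/mol = 18330 g.

18330 g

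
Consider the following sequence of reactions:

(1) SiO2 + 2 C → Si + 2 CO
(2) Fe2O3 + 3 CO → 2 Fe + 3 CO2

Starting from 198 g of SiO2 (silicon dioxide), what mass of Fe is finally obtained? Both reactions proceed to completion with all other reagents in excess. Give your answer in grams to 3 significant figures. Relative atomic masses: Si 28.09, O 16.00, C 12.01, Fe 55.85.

245 g

M(SiO2) = 28.09 + 2(16.00) = 60.09 g/mol.
M(Fe) = 55.85 g/mol.
n(SiO2) = 198.0 / 60.09 = 3.295 mol.
Step 1 gives a 1:2 ratio of SiO2 to CO, so n(CO) = 6.590 mol.
In step 2 the CO:Fe ratio is 3:2, so n(Fe) = 4.393 mol.
Mass of Fe = 4.393 × 55.85 = 245.4 g.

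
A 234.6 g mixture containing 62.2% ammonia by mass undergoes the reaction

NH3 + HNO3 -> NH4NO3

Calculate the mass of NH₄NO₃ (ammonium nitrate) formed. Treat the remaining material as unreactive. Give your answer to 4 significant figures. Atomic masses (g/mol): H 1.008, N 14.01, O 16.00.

Mass of pure NH3 = 234.6 g × 0.622 = 145.92 g.
M(NH3) = 14.01 + 3(1.008) = 17.034 g/mol.
M(NH4NO3) = 2(14.01) + 4(1.008) + 3(16.00) = 80.052 g/mol.
n(NH3) = 145.92 g / 17.034 g/mol = 8.5665 mol.
From the equation the NH3:NH4NO3 mole ratio is 1:1, so n(NH4NO3) = 8.5665 × 1/1 = 8.5665 mol.
Mass of NH4NO3 = 8.5665 mol × 80.052 g/mol = 685.76 g.

685.8 g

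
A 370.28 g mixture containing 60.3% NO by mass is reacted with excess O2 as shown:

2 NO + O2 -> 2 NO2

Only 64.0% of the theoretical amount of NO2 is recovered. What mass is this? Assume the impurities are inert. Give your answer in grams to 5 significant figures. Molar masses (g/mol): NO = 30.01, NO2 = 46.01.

Pure NO available = 370.28 g × 0.603 = 223.279 g.
n(NO) = 223.279 g / 30.01 g/mol = 7.44015 mol.
From the equation the NO:NO2 mole ratio is 2:2, so n(NO2) = 7.44015 × 2/2 = 7.44015 mol.
Mass of NO2 = 7.44015 mol × 46.01 g/mol = 342.321 g.
Actual mass collected = 342.321 g × 0.640 = 219.086 g.

219.09 g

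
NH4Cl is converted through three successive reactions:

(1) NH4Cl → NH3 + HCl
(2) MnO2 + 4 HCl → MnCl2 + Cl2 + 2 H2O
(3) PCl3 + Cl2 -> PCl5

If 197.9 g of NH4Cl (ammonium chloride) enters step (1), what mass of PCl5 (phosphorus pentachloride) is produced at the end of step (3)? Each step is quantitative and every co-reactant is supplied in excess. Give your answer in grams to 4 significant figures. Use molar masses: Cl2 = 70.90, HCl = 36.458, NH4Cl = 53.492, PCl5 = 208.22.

n(NH4Cl) = 197.9 / 53.492 = 3.6996 mol.
Reaction (1): NH4Cl→HCl ratio 1:1 ⇒ n(HCl) = 3.6996 mol.
Reaction (2): HCl→Cl2 ratio 4:1 ⇒ n(Cl2) = 0.92490 mol.
Reaction (3): Cl2→PCl5 ratio 1:1 ⇒ n(PCl5) = 0.92490 mol.
Mass of PCl5 = 0.92490 × 208.22 = 192.58 g.

192.6 g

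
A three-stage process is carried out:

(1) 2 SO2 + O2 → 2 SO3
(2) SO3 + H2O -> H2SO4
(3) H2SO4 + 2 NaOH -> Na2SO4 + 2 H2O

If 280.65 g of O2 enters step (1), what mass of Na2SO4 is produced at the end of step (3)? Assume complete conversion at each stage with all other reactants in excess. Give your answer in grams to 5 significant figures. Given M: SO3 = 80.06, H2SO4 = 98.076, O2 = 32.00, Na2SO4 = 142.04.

n(O2) = 280.65 / 32.00 = 8.77031 mol.
Reaction (1): O2→SO3 ratio 1:2 ⇒ n(SO3) = 17.5406 mol.
Reaction (2): SO3→H2SO4 ratio 1:1 ⇒ n(H2SO4) = 17.5406 mol.
Reaction (3): H2SO4→Na2SO4 ratio 1:1 ⇒ n(Na2SO4) = 17.5406 mol.
Mass of Na2SO4 = 17.5406 × 142.04 = 2491.47 g.

2491.5 g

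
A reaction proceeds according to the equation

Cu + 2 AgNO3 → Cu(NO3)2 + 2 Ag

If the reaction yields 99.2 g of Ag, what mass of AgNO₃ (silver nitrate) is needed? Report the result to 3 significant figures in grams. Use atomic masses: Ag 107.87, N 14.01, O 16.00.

156 g

M(Ag) = 107.87 g/mol.
M(AgNO3) = 107.87 + 14.01 + 3(16.00) = 169.88 g/mol.
n(Ag) = 99.20 g / 107.87 g/mol = 0.9196 mol.
From the equation the Ag:AgNO3 mole ratio is 2:2, so n(AgNO3) = 0.9196 × 2/2 = 0.9196 mol.
Mass of AgNO3 = 0.9196 mol × 169.88 g/mol = 156.2 g.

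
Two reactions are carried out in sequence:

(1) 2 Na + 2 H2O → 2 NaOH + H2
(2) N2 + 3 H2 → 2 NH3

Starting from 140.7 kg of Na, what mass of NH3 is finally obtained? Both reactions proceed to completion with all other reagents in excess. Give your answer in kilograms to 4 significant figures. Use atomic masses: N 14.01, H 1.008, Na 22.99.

34.75 kg

M(Na) = 22.99 g/mol.
M(NH3) = 14.01 + 3(1.008) = 17.034 g/mol.
140.7 kg = 140700 g.
n(Na) = 140700 / 22.99 = 6120.1 mol.
Step 1 gives a 2:1 ratio of Na to H2, so n(H2) = 3060.0 mol.
In step 2 the H2:NH3 ratio is 3:2, so n(NH3) = 2040.0 mol.
Mass of NH3 = 2040.0 × 17.034 = 34750 g = 34.75 kg.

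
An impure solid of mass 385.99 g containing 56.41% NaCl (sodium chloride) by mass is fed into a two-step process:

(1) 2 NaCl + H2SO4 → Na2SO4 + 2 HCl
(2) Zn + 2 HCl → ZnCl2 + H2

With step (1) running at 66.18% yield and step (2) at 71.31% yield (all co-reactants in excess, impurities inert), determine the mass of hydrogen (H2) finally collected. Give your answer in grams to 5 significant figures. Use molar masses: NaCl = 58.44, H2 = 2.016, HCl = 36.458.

1.7724 g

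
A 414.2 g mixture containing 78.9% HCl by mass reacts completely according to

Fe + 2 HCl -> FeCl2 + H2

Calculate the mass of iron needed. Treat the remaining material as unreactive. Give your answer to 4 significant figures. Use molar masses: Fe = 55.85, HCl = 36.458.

250.3 g

Mass of pure HCl = 414.2 g × 0.789 = 326.80 g.
n(HCl) = 326.80 g / 36.458 g/mol = 8.9638 mol.
From the equation the HCl:Fe mole ratio is 2:1, so n(Fe) = 8.9638 × 1/2 = 4.4819 mol.
Mass of Fe = 4.4819 mol × 55.85 g/mol = 250.32 g.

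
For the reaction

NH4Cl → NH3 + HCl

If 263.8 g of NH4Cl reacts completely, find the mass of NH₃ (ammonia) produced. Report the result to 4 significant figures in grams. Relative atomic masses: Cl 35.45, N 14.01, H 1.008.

M(NH4Cl) = 14.01 + 4(1.008) + 35.45 = 53.492 g/mol.
M(NH3) = 14.01 + 3(1.008) = 17.034 g/mol.
n(NH4Cl) = 263.80 g / 53.492 g/mol = 4.9316 mol.
From the equation the NH4Cl:NH3 mole ratio is 1:1, so n(NH3) = 4.9316 × 1/1 = 4.9316 mol.
Mass of NH3 = 4.9316 mol × 17.034 g/mol = 84.005 g.

84.00 g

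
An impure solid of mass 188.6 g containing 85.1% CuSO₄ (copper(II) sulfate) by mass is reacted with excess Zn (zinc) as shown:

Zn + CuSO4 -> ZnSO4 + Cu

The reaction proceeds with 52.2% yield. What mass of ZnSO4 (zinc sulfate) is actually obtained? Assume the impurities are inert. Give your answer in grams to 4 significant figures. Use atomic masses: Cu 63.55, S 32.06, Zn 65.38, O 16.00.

84.74 g

Pure CuSO4 available = 188.6 g × 0.851 = 160.50 g.
M(CuSO4) = 63.55 + 32.06 + 4(16.00) = 159.61 g/mol.
M(ZnSO4) = 65.38 + 32.06 + 4(16.00) = 161.44 g/mol.
n(CuSO4) = 160.50 g / 159.61 g/mol = 1.0056 mol.
From the equation the CuSO4:ZnSO4 mole ratio is 1:1, so n(ZnSO4) = 1.0056 × 1/1 = 1.0056 mol.
Mass of ZnSO4 = 1.0056 mol × 161.44 g/mol = 162.34 g.
Actual mass collected = 162.34 g × 0.522 = 84.741 g.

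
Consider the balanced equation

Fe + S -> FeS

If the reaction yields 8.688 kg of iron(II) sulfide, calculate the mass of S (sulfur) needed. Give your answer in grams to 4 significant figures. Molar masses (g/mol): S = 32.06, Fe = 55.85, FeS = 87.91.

Convert: 8.688 kg = 8688.0 g.
n(FeS) = 8688.0 g / 87.91 g/mol = 98.828 mol.
From the equation the FeS:S mole ratio is 1:1, so n(S) = 98.828 × 1/1 = 98.828 mol.
Mass of S = 98.828 mol × 32.06 g/mol = 3168.4 g.

3168 g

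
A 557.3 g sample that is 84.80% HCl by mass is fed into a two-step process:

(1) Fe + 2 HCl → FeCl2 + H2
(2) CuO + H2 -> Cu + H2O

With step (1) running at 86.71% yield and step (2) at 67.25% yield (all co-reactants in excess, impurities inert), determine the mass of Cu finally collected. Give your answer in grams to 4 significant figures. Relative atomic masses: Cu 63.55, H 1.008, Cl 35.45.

Pure HCl = 557.3 × 0.8480 = 472.59 g.
M(HCl) = 1.008 + 35.45 = 36.458 g/mol.
M(Cu) = 63.55 g/mol.
n(HCl) = 472.59 / 36.458 = 12.963 mol.
Step 1 (HCl:H2 = 2:1): theoretical n(H2) = 6.4813 mol; at 86.71% yield, n(H2) = 5.6199 mol.
Step 2 (H2:Cu = 1:1): theoretical n(Cu) = 5.6199 mol, so theoretical mass = 5.6199 × 63.55 = 357.15 g.
At 67.25% yield, actual mass of Cu = 357.15 × 0.6725 = 240.18 g.

240.2 g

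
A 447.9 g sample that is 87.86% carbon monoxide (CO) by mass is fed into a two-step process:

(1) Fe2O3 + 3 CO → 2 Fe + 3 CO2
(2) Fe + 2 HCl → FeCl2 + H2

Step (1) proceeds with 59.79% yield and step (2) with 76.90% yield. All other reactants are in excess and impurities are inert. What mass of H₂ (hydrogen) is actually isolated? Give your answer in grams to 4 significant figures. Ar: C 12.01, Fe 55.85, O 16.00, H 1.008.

Pure CO = 447.9 × 0.8786 = 393.52 g.
M(CO) = 12.01 + 16.00 = 28.01 g/mol.
M(H2) = 2(1.008) = 2.016 g/mol.
n(CO) = 393.52 / 28.01 = 14.049 mol.
Step 1 (CO:Fe = 3:2): theoretical n(Fe) = 9.3663 mol; at 59.79% yield, n(Fe) = 5.6001 mol.
Step 2 (Fe:H2 = 1:1): theoretical n(H2) = 5.6001 mol, so theoretical mass = 5.6001 × 2.016 = 11.290 g.
At 76.90% yield, actual mass of H2 = 11.290 × 0.7690 = 8.6819 g.

8.682 g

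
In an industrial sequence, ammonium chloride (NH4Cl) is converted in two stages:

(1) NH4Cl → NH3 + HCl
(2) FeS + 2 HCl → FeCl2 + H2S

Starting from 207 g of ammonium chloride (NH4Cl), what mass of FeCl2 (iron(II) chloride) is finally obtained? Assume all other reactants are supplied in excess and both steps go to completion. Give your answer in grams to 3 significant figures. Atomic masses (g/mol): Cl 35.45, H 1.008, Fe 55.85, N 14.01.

M(NH4Cl) = 14.01 + 4(1.008) + 35.45 = 53.492 g/mol.
M(FeCl2) = 55.85 + 2(35.45) = 126.75 g/mol.
n(NH4Cl) = 207.0 / 53.492 = 3.870 mol.
Step 1 gives a 1:1 ratio of NH4Cl to HCl, so n(HCl) = 3.870 mol.
In step 2 the HCl:FeCl2 ratio is 2:1, so n(FeCl2) = 1.935 mol.
Mass of FeCl2 = 1.935 × 126.75 = 245.2 g.

245 g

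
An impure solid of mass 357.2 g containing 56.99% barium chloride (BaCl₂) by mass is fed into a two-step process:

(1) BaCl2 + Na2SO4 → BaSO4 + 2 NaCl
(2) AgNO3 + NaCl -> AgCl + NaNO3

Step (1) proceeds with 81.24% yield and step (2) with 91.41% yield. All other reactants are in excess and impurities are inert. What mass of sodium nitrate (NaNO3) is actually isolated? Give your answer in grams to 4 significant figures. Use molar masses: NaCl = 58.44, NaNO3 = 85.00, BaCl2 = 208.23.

123.4 g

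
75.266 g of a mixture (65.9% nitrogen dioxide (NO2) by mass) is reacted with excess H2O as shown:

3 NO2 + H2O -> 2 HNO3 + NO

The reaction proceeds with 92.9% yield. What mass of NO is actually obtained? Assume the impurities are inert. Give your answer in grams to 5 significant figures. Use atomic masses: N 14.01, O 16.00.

10.018 g

Pure NO2 available = 75.266 g × 0.659 = 49.6003 g.
M(NO2) = 14.01 + 2(16.00) = 46.01 g/mol.
M(NO) = 14.01 + 16.00 = 30.01 g/mol.
n(NO2) = 49.6003 g / 46.01 g/mol = 1.07803 mol.
From the equation the NO2:NO mole ratio is 3:1, so n(NO) = 1.07803 × 1/3 = 0.359344 mol.
Mass of NO = 0.359344 mol × 30.01 g/mol = 10.7839 g.
Actual mass collected = 10.7839 g × 0.929 = 10.0183 g.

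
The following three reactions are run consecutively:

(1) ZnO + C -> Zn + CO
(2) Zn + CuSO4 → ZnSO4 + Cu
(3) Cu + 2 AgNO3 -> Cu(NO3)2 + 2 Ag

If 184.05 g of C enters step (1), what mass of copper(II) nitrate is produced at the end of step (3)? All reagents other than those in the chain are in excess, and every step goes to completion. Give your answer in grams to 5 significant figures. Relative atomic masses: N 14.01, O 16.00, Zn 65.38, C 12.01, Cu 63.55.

2874.5 g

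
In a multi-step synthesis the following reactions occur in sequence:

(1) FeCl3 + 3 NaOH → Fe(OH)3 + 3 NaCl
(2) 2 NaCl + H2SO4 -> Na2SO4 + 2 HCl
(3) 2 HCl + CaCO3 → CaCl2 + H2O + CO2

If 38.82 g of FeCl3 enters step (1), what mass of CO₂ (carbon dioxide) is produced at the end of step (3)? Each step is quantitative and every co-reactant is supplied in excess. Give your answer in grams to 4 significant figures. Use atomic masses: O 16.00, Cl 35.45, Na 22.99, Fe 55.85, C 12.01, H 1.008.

15.80 g

M(FeCl3) = 55.85 + 3(35.45) = 162.20 g/mol.
M(CO2) = 12.01 + 2(16.00) = 44.01 g/mol.
n(FeCl3) = 38.82 / 162.20 = 0.23933 mol.
Reaction (1): FeCl3→NaCl ratio 1:3 ⇒ n(NaCl) = 0.71800 mol.
Reaction (2): NaCl→HCl ratio 2:2 ⇒ n(HCl) = 0.71800 mol.
Reaction (3): HCl→CO2 ratio 2:1 ⇒ n(CO2) = 0.35900 mol.
Mass of CO2 = 0.35900 × 44.01 = 15.800 g.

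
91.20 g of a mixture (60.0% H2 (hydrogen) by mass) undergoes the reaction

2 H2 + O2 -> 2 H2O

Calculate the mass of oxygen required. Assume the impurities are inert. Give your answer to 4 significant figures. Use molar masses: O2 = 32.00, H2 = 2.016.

Mass of pure H2 = 91.20 g × 0.600 = 54.720 g.
n(H2) = 54.720 g / 2.016 g/mol = 27.143 mol.
From the equation the H2:O2 mole ratio is 2:1, so n(O2) = 27.143 × 1/2 = 13.571 mol.
Mass of O2 = 13.571 mol × 32.00 g/mol = 434.29 g.

434.3 g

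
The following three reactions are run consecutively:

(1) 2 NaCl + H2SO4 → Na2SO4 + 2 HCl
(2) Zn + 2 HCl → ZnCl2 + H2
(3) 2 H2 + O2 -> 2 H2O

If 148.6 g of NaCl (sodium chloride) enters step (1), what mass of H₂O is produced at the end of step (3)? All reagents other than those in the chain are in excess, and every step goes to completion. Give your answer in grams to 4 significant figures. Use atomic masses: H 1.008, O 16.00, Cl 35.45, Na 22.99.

22.91 g

M(NaCl) = 22.99 + 35.45 = 58.44 g/mol.
M(H2O) = 2(1.008) + 16.00 = 18.016 g/mol.
n(NaCl) = 148.6 / 58.44 = 2.5428 mol.
Reaction (1): NaCl→HCl ratio 2:2 ⇒ n(HCl) = 2.5428 mol.
Reaction (2): HCl→H2 ratio 2:1 ⇒ n(H2) = 1.2714 mol.
Reaction (3): H2→H2O ratio 2:2 ⇒ n(H2O) = 1.2714 mol.
Mass of H2O = 1.2714 × 18.016 = 22.905 g.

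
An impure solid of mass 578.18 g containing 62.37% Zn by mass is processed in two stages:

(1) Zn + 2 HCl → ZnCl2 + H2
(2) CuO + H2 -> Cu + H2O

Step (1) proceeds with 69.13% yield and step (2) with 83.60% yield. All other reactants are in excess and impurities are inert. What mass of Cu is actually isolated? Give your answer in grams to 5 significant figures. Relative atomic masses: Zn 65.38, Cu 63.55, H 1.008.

202.57 g

Pure Zn = 578.18 × 0.6237 = 360.611 g.
M(Zn) = 65.38 g/mol.
M(Cu) = 63.55 g/mol.
n(Zn) = 360.611 / 65.38 = 5.51561 mol.
Step 1 (Zn:H2 = 1:1): theoretical n(H2) = 5.51561 mol; at 69.13% yield, n(H2) = 3.81294 mol.
Step 2 (H2:Cu = 1:1): theoretical n(Cu) = 3.81294 mol, so theoretical mass = 3.81294 × 63.55 = 242.313 g.
At 83.60% yield, actual mass of Cu = 242.313 × 0.8360 = 202.573 g.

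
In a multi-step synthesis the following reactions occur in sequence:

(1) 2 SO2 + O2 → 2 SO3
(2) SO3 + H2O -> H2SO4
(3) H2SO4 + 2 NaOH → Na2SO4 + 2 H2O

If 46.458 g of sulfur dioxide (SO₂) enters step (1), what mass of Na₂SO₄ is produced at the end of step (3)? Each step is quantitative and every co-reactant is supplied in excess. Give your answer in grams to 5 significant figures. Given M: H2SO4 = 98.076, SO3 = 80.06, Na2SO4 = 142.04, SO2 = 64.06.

103.01 g

n(SO2) = 46.458 / 64.06 = 0.725226 mol.
Reaction (1): SO2→SO3 ratio 2:2 ⇒ n(SO3) = 0.725226 mol.
Reaction (2): SO3→H2SO4 ratio 1:1 ⇒ n(H2SO4) = 0.725226 mol.
Reaction (3): H2SO4→Na2SO4 ratio 1:1 ⇒ n(Na2SO4) = 0.725226 mol.
Mass of Na2SO4 = 0.725226 × 142.04 = 103.011 g.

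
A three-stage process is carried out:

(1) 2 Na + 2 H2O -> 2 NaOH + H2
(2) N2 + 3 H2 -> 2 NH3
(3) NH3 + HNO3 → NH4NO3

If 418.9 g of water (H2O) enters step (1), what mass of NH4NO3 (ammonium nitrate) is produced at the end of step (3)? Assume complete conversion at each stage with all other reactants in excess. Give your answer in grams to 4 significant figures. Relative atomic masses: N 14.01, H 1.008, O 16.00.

M(H2O) = 2(1.008) + 16.00 = 18.016 g/mol.
M(NH4NO3) = 2(14.01) + 4(1.008) + 3(16.00) = 80.052 g/mol.
n(H2O) = 418.9 / 18.016 = 23.252 mol.
Reaction (1): H2O→H2 ratio 2:1 ⇒ n(H2) = 11.626 mol.
Reaction (2): H2→NH3 ratio 3:2 ⇒ n(NH3) = 7.7505 mol.
Reaction (3): NH3→NH4NO3 ratio 1:1 ⇒ n(NH4NO3) = 7.7505 mol.
Mass of NH4NO3 = 7.7505 × 80.052 = 620.44 g.

620.4 g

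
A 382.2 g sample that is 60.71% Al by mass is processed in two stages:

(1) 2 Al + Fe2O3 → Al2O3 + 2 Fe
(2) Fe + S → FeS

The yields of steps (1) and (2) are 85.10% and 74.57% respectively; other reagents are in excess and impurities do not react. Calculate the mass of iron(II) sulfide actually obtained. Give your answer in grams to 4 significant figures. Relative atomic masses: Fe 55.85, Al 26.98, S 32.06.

Pure Al = 382.2 × 0.6071 = 232.03 g.
M(Al) = 26.98 g/mol.
M(FeS) = 55.85 + 32.06 = 87.91 g/mol.
n(Al) = 232.03 / 26.98 = 8.6002 mol.
Step 1 (Al:Fe = 2:2): theoretical n(Fe) = 8.6002 mol; at 85.10% yield, n(Fe) = 7.3188 mol.
Step 2 (Fe:FeS = 1:1): theoretical n(FeS) = 7.3188 mol, so theoretical mass = 7.3188 × 87.91 = 643.39 g.
At 74.57% yield, actual mass of FeS = 643.39 × 0.7457 = 479.78 g.

479.8 g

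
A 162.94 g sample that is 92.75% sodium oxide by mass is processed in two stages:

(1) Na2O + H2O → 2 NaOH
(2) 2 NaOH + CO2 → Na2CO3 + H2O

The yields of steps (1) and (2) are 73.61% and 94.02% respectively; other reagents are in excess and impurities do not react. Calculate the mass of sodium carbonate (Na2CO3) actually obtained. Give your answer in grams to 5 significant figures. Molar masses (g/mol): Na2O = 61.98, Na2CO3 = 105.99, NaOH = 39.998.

Pure Na2O = 162.94 × 0.9275 = 151.127 g.
n(Na2O) = 151.127 / 61.98 = 2.43832 mol.
Step 1 (Na2O:NaOH = 1:2): theoretical n(NaOH) = 4.87663 mol; at 73.61% yield, n(NaOH) = 3.58969 mol.
Step 2 (NaOH:Na2CO3 = 2:1): theoretical n(Na2CO3) = 1.79484 mol, so theoretical mass = 1.79484 × 105.99 = 190.236 g.
At 94.02% yield, actual mass of Na2CO3 = 190.236 × 0.9402 = 178.860 g.

178.86 g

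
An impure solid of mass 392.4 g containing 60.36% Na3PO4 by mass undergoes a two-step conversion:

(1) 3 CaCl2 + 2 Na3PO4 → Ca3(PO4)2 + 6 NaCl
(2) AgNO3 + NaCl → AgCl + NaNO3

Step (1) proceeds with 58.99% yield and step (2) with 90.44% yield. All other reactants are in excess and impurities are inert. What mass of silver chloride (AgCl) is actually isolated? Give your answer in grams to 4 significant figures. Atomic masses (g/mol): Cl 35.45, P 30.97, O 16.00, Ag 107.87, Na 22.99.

331.4 g

Pure Na3PO4 = 392.4 × 0.6036 = 236.85 g.
M(Na3PO4) = 3(22.99) + 30.97 + 4(16.00) = 163.94 g/mol.
M(AgCl) = 107.87 + 35.45 = 143.32 g/mol.
n(Na3PO4) = 236.85 / 163.94 = 1.4448 mol.
Step 1 (Na3PO4:NaCl = 2:6): theoretical n(NaCl) = 4.3343 mol; at 58.99% yield, n(NaCl) = 2.5568 mol.
Step 2 (NaCl:AgCl = 1:1): theoretical n(AgCl) = 2.5568 mol, so theoretical mass = 2.5568 × 143.32 = 366.44 g.
At 90.44% yield, actual mass of AgCl = 366.44 × 0.9044 = 331.41 g.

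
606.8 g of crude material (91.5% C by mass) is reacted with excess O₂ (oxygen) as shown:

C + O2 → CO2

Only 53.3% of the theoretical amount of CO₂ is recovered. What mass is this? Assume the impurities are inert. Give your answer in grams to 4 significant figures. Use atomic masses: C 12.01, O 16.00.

1084 g

Pure C available = 606.8 g × 0.915 = 555.22 g.
M(C) = 12.01 g/mol.
M(CO2) = 12.01 + 2(16.00) = 44.01 g/mol.
n(C) = 555.22 g / 12.01 g/mol = 46.230 mol.
From the equation the C:CO2 mole ratio is 1:1, so n(CO2) = 46.230 × 1/1 = 46.230 mol.
Mass of CO2 = 46.230 mol × 44.01 g/mol = 2034.6 g.
Actual mass collected = 2034.6 g × 0.533 = 1084.4 g.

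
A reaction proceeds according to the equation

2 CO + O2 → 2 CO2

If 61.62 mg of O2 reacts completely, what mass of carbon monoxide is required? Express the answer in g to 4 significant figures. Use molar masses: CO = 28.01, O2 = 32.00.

0.1079 g

Convert: 61.62 mg = 0.061620 g.
n(O2) = 0.061620 g / 32.00 g/mol = 0.0019256 mol.
From the equation the O2:CO mole ratio is 1:2, so n(CO) = 0.0019256 × 2/1 = 0.0038513 mol.
Mass of CO = 0.0038513 mol × 28.01 g/mol = 0.10787 g.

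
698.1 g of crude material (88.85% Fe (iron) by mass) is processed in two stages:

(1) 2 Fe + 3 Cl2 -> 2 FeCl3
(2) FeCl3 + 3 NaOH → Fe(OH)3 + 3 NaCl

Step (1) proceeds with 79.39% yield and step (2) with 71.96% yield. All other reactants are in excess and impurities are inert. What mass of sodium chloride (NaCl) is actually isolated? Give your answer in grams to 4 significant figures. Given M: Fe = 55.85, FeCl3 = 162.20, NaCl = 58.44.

Pure Fe = 698.1 × 0.8885 = 620.26 g.
n(Fe) = 620.26 / 55.85 = 11.106 mol.
Step 1 (Fe:FeCl3 = 2:2): theoretical n(FeCl3) = 11.106 mol; at 79.39% yield, n(FeCl3) = 8.8169 mol.
Step 2 (FeCl3:NaCl = 1:3): theoretical n(NaCl) = 26.451 mol, so theoretical mass = 26.451 × 58.44 = 1545.8 g.
At 71.96% yield, actual mass of NaCl = 1545.8 × 0.7196 = 1112.3 g.

1112 g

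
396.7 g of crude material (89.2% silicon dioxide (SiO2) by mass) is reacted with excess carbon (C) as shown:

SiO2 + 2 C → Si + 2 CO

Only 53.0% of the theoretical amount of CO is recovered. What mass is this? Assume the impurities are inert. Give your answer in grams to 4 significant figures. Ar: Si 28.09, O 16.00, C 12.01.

Pure SiO2 available = 396.7 g × 0.892 = 353.86 g.
M(SiO2) = 28.09 + 2(16.00) = 60.09 g/mol.
M(CO) = 12.01 + 16.00 = 28.01 g/mol.
n(SiO2) = 353.86 g / 60.09 g/mol = 5.8888 mol.
From the equation the SiO2:CO mole ratio is 1:2, so n(CO) = 5.8888 × 2/1 = 11.778 mol.
Mass of CO = 11.778 mol × 28.01 g/mol = 329.89 g.
Actual mass collected = 329.89 g × 0.530 = 174.84 g.

174.8 g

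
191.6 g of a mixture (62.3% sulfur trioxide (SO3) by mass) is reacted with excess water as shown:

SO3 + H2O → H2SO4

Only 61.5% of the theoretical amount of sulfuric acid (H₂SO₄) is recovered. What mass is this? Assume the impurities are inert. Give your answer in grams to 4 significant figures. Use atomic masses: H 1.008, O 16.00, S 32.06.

89.93 g

Pure SO3 available = 191.6 g × 0.623 = 119.37 g.
M(SO3) = 32.06 + 3(16.00) = 80.06 g/mol.
M(H2SO4) = 2(1.008) + 32.06 + 4(16.00) = 98.076 g/mol.
n(SO3) = 119.37 g / 80.06 g/mol = 1.4910 mol.
From the equation the SO3:H2SO4 mole ratio is 1:1, so n(H2SO4) = 1.4910 × 1/1 = 1.4910 mol.
Mass of H2SO4 = 1.4910 mol × 98.076 g/mol = 146.23 g.
Actual mass collected = 146.23 g × 0.615 = 89.930 g.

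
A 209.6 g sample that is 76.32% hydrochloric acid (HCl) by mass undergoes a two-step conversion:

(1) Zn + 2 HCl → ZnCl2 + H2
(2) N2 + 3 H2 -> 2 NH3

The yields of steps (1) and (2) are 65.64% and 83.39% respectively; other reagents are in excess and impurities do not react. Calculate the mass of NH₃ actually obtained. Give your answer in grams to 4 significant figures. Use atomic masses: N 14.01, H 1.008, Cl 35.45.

13.64 g

Pure HCl = 209.6 × 0.7632 = 159.97 g.
M(HCl) = 1.008 + 35.45 = 36.458 g/mol.
M(NH3) = 14.01 + 3(1.008) = 17.034 g/mol.
n(HCl) = 159.97 / 36.458 = 4.3877 mol.
Step 1 (HCl:H2 = 2:1): theoretical n(H2) = 2.1938 mol; at 65.64% yield, n(H2) = 1.4400 mol.
Step 2 (H2:NH3 = 3:2): theoretical n(NH3) = 0.96003 mol, so theoretical mass = 0.96003 × 17.034 = 16.353 g.
At 83.39% yield, actual mass of NH3 = 16.353 × 0.8339 = 13.637 g.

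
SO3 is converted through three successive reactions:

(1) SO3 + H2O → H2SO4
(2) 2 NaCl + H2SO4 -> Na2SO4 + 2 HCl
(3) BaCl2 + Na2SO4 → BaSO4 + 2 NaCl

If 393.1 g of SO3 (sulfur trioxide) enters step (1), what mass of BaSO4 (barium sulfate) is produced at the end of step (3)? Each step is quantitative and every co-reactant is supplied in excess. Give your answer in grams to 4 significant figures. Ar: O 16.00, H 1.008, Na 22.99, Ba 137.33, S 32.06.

M(SO3) = 32.06 + 3(16.00) = 80.06 g/mol.
M(BaSO4) = 137.33 + 32.06 + 4(16.00) = 233.39 g/mol.
n(SO3) = 393.1 / 80.06 = 4.9101 mol.
Reaction (1): SO3→H2SO4 ratio 1:1 ⇒ n(H2SO4) = 4.9101 mol.
Reaction (2): H2SO4→Na2SO4 ratio 1:1 ⇒ n(Na2SO4) = 4.9101 mol.
Reaction (3): Na2SO4→BaSO4 ratio 1:1 ⇒ n(BaSO4) = 4.9101 mol.
Mass of BaSO4 = 4.9101 × 233.39 = 1146.0 g.

1146 g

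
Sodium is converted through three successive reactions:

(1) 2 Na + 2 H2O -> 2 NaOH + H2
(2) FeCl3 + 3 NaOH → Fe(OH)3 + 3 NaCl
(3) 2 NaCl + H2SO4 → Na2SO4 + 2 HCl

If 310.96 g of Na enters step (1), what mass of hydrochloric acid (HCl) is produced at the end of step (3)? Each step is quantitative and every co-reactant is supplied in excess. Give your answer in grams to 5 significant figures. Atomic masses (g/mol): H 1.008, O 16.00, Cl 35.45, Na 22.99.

493.13 g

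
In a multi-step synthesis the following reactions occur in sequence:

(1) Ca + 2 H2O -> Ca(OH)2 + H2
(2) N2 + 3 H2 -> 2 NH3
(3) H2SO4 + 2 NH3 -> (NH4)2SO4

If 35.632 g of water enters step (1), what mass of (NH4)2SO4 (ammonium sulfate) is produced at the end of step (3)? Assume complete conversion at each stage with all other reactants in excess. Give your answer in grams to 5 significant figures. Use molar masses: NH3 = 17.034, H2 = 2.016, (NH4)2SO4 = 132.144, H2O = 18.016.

n(H2O) = 35.632 / 18.016 = 1.97780 mol.
Reaction (1): H2O→H2 ratio 2:1 ⇒ n(H2) = 0.988899 mol.
Reaction (2): H2→NH3 ratio 3:2 ⇒ n(NH3) = 0.659266 mol.
Reaction (3): NH3→(NH4)2SO4 ratio 2:1 ⇒ n((NH4)2SO4) = 0.329633 mol.
Mass of (NH4)2SO4 = 0.329633 × 132.144 = 43.5590 g.

43.559 g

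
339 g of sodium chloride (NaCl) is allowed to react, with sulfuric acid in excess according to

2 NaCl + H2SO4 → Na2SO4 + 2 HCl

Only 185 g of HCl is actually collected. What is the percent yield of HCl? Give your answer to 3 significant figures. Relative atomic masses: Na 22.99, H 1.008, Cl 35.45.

87.5 %

M(NaCl) = 22.99 + 35.45 = 58.44 g/mol.
M(HCl) = 1.008 + 35.45 = 36.458 g/mol.
n(NaCl) = 339.0 g / 58.44 g/mol = 5.801 mol.
From the equation the NaCl:HCl mole ratio is 2:2, so n(HCl) = 5.801 × 2/2 = 5.801 mol.
Mass of HCl = 5.801 mol × 36.458 g/mol = 211.5 g.
This is the theoretical yield. Percent yield = 185 g / 211.5 g × 100% = 87.48%.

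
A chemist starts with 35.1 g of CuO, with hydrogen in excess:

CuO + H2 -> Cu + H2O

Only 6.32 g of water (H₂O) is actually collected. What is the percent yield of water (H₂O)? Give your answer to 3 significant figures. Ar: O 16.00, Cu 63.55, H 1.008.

79.5 %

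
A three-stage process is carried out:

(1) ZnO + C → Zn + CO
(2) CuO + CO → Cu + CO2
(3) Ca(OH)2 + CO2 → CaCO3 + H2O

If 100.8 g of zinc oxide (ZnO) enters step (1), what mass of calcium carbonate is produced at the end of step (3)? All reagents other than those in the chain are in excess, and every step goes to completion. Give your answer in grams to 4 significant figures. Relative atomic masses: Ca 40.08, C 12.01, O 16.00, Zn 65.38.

124.0 g

M(ZnO) = 65.38 + 16.00 = 81.38 g/mol.
M(CaCO3) = 40.08 + 12.01 + 3(16.00) = 100.09 g/mol.
n(ZnO) = 100.8 / 81.38 = 1.2386 mol.
Reaction (1): ZnO→CO ratio 1:1 ⇒ n(CO) = 1.2386 mol.
Reaction (2): CO→CO2 ratio 1:1 ⇒ n(CO2) = 1.2386 mol.
Reaction (3): CO2→CaCO3 ratio 1:1 ⇒ n(CaCO3) = 1.2386 mol.
Mass of CaCO3 = 1.2386 × 100.09 = 123.97 g.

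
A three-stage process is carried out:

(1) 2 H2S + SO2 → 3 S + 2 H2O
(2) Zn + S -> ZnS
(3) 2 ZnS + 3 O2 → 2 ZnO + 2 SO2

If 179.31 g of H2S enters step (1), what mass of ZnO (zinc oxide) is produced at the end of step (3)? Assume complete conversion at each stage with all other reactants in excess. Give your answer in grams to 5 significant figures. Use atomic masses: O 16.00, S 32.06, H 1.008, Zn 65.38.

M(H2S) = 2(1.008) + 32.06 = 34.076 g/mol.
M(ZnO) = 65.38 + 16.00 = 81.38 g/mol.
n(H2S) = 179.31 / 34.076 = 5.26206 mol.
Reaction (1): H2S→S ratio 2:3 ⇒ n(S) = 7.89309 mol.
Reaction (2): S→ZnS ratio 1:1 ⇒ n(ZnS) = 7.89309 mol.
Reaction (3): ZnS→ZnO ratio 2:2 ⇒ n(ZnO) = 7.89309 mol.
Mass of ZnO = 7.89309 × 81.38 = 642.340 g.

642.34 g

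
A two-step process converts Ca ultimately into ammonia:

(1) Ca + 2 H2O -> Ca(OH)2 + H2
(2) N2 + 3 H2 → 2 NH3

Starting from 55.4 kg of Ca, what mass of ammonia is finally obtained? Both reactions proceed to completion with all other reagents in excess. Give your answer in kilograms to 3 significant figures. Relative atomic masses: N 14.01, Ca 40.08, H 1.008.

M(Ca) = 40.08 g/mol.
M(NH3) = 14.01 + 3(1.008) = 17.034 g/mol.
55.4 kg = 55400 g.
n(Ca) = 55400 / 40.08 = 1382 mol.
Step 1 gives a 1:1 ratio of Ca to H2, so n(H2) = 1382 mol.
In step 2 the H2:NH3 ratio is 3:2, so n(NH3) = 921.5 mol.
Mass of NH3 = 921.5 × 17.034 = 15700 g = 15.7 kg.

15.7 kg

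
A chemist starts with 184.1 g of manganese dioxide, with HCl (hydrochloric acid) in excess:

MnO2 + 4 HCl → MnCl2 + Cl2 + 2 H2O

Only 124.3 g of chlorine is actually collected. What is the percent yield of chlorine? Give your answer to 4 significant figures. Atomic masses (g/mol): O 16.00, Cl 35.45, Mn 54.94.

M(MnO2) = 54.94 + 2(16.00) = 86.94 g/mol.
M(Cl2) = 2(35.45) = 70.90 g/mol.
n(MnO2) = 184.10 g / 86.94 g/mol = 2.1176 mol.
From the equation the MnO2:Cl2 mole ratio is 1:1, so n(Cl2) = 2.1176 × 1/1 = 2.1176 mol.
Mass of Cl2 = 2.1176 mol × 70.90 g/mol = 150.13 g.
This is the theoretical yield. Percent yield = 124.3 g / 150.13 g × 100% = 82.792%.

82.79 %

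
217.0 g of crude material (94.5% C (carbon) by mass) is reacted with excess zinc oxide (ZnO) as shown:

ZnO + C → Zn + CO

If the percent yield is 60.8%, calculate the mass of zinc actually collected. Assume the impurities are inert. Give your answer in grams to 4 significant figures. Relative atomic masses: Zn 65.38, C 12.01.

678.7 g

Pure C available = 217.0 g × 0.945 = 205.06 g.
M(C) = 12.01 g/mol.
M(Zn) = 65.38 g/mol.
n(C) = 205.06 g / 12.01 g/mol = 17.075 mol.
From the equation the C:Zn mole ratio is 1:1, so n(Zn) = 17.075 × 1/1 = 17.075 mol.
Mass of Zn = 17.075 mol × 65.38 g/mol = 1116.3 g.
Actual mass collected = 1116.3 g × 0.608 = 678.73 g.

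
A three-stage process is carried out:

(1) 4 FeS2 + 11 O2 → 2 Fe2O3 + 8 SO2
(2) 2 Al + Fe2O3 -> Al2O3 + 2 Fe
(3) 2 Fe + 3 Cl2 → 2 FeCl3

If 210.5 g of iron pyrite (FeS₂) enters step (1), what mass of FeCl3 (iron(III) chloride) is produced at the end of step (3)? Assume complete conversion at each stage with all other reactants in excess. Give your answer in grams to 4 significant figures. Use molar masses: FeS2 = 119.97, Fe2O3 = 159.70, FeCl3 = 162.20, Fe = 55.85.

284.6 g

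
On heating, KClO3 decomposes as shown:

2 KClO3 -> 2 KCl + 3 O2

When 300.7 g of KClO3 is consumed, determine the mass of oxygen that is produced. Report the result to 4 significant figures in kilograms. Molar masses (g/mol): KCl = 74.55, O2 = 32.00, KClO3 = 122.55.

0.1178 kg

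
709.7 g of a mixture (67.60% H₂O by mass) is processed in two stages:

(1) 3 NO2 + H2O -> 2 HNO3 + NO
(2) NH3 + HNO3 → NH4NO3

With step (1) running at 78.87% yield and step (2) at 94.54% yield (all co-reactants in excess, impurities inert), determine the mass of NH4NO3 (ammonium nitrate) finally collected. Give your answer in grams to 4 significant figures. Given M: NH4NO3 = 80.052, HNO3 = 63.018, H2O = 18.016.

Pure H2O = 709.7 × 0.6760 = 479.76 g.
n(H2O) = 479.76 / 18.016 = 26.630 mol.
Step 1 (H2O:HNO3 = 1:2): theoretical n(HNO3) = 53.259 mol; at 78.87% yield, n(HNO3) = 42.005 mol.
Step 2 (HNO3:NH4NO3 = 1:1): theoretical n(NH4NO3) = 42.005 mol, so theoretical mass = 42.005 × 80.052 = 3362.6 g.
At 94.54% yield, actual mass of NH4NO3 = 3362.6 × 0.9454 = 3179.0 g.

3179 g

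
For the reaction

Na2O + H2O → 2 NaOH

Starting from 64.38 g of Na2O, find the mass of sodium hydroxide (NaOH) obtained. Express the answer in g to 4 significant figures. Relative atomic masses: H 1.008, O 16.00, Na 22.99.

83.09 g

M(Na2O) = 2(22.99) + 16.00 = 61.98 g/mol.
M(NaOH) = 22.99 + 16.00 + 1.008 = 39.998 g/mol.
n(Na2O) = 64.380 g / 61.98 g/mol = 1.0387 mol.
From the equation the Na2O:NaOH mole ratio is 1:2, so n(NaOH) = 1.0387 × 2/1 = 2.0774 mol.
Mass of NaOH = 2.0774 mol × 39.998 g/mol = 83.094 g.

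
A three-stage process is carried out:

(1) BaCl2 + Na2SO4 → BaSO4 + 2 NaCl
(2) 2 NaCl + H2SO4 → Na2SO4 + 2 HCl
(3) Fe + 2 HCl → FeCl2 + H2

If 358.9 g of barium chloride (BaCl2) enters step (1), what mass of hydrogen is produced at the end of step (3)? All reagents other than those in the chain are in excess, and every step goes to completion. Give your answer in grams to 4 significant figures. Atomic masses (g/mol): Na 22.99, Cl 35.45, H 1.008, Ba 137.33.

3.475 g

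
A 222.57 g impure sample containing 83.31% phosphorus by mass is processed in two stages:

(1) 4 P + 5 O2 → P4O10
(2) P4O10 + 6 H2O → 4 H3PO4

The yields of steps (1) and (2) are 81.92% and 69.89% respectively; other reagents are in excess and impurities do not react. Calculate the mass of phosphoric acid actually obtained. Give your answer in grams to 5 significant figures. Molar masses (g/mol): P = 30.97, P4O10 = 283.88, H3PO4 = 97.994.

Pure P = 222.57 × 0.8331 = 185.423 g.
n(P) = 185.423 / 30.97 = 5.98718 mol.
Step 1 (P:P4O10 = 4:1): theoretical n(P4O10) = 1.49680 mol; at 81.92% yield, n(P4O10) = 1.22618 mol.
Step 2 (P4O10:H3PO4 = 1:4): theoretical n(H3PO4) = 4.90470 mol, so theoretical mass = 4.90470 × 97.994 = 480.631 g.
At 69.89% yield, actual mass of H3PO4 = 480.631 × 0.6989 = 335.913 g.

335.91 g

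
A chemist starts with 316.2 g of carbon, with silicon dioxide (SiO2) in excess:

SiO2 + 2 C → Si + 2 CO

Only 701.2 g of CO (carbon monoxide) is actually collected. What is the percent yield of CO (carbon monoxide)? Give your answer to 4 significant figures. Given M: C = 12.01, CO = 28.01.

n(C) = 316.20 g / 12.01 g/mol = 26.328 mol.
From the equation the C:CO mole ratio is 2:2, so n(CO) = 26.328 × 2/2 = 26.328 mol.
Mass of CO = 26.328 mol × 28.01 g/mol = 737.45 g.
This is the theoretical yield. Percent yield = 701.2 g / 737.45 g × 100% = 95.085%.

95.08 %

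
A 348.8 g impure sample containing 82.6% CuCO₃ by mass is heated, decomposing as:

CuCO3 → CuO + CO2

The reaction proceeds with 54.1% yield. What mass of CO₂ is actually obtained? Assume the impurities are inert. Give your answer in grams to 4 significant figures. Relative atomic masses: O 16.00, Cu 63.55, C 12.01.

Pure CuCO3 available = 348.8 g × 0.826 = 288.11 g.
M(CuCO3) = 63.55 + 12.01 + 3(16.00) = 123.56 g/mol.
M(CO2) = 12.01 + 2(16.00) = 44.01 g/mol.
n(CuCO3) = 288.11 g / 123.56 g/mol = 2.3317 mol.
From the equation the CuCO3:CO2 mole ratio is 1:1, so n(CO2) = 2.3317 × 1/1 = 2.3317 mol.
Mass of CO2 = 2.3317 mol × 44.01 g/mol = 102.62 g.
Actual mass collected = 102.62 g × 0.541 = 55.517 g.

55.52 g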